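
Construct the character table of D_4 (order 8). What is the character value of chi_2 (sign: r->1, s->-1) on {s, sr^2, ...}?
Conjugacy classes: {e} of size 1, {r^2} of size 1, {r^1, r^3} of size 2, {s, sr^2, ...} of size 2, {sr, sr^3, ...} of size 2.
Character table:
  irrep \ class              {e} (size 1)  {r^2} (size 1)  {r^1, r^3} (size 2)  {s, sr^2, ...} (size 2)  {sr, sr^3, ...} (size 2)
  chi_1 (triv)               1             1               1                    1                        1                       
  chi_2 (sign: r->1, s->-1)  1             1               1                    -1                       -1                      
  chi_3 (r->-1, s->1)        1             1               -1                   1                        -1                      
  chi_4 (r->-1, s->-1)       1             1               -1                   -1                       1                       
  chi_5 (2d, j=1)            2             -2              0                    0                        0                       

Spot check: chi_2 (sign: r->1, s->-1) on {s, sr^2, ...} = -1.

Reasoning: D_4 has order 2*4 = 8 with 5 conjugacy classes, hence 5 irreducibles. Sum of squared dims 1 + 1 + 1 + 1 + 4 = 8 = |G|. Linear characters come from the abelianisation; the 2-dimensional irreps have character r^k -> 2*cos(2*pi*j*k/4), reflections -> 0.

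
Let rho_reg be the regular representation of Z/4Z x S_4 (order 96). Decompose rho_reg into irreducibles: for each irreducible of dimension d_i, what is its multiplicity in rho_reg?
Each irreducible V_i of dimension d_i appears with multiplicity d_i, i.e. rho_reg = (direct sum over all irreducibles V_i) d_i V_i. The irreducible dimensions for Z/4Z x S_4 are 1, 1, 1, 1, 1, 1, 1, 1, 2, 2, 2, 2, 3, 3, 3, 3, 3, 3, 3, 3: 8 irreducibles of dimension 1, each with multiplicity 1; 4 irreducibles of dimension 2, each with multiplicity 2; 8 irreducibles of dimension 3, each with multiplicity 3. Total dimension 8*1*1 + 4*2*2 + 8*3*3 = 96 = |G|.

Derivation: General theorem: in the regular representation of a finite group G, each irreducible appears with multiplicity equal to its dimension. Check: dim(rho_reg) = sum d_i^2 = 1 + 1 + 1 + 1 + 1 + 1 + 1 + 1 + 4 + 4 + 4 + 4 + 9 + 9 + 9 + 9 + 9 + 9 + 9 + 9 = 96 = |G|.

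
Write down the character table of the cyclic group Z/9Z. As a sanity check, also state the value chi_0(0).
Character table of Z/9Z (irreps indexed chi_0,...,chi_8 with chi_k(m) = zeta_9^(k*m), zeta_9 = exp(2*pi*i/9)):
  irrep \ class  {0} (size 1)  {1} (size 1)    {2} (size 1)    {3} (size 1)    {4} (size 1)    {5} (size 1)    {6} (size 1)    {7} (size 1)    {8} (size 1)  
  chi_0          1             1               1               1               1               1               1               1               1             
  chi_1          1             exp(2*I*pi/9)   exp(4*I*pi/9)   exp(2*I*pi/3)   exp(8*I*pi/9)   exp(-8*I*pi/9)  exp(-2*I*pi/3)  exp(-4*I*pi/9)  exp(-2*I*pi/9)
  chi_2          1             exp(4*I*pi/9)   exp(8*I*pi/9)   exp(-2*I*pi/3)  exp(-2*I*pi/9)  exp(2*I*pi/9)   exp(2*I*pi/3)   exp(-8*I*pi/9)  exp(-4*I*pi/9)
  chi_3          1             exp(2*I*pi/3)   exp(-2*I*pi/3)  1               exp(2*I*pi/3)   exp(-2*I*pi/3)  1               exp(2*I*pi/3)   exp(-2*I*pi/3)
  chi_4          1             exp(8*I*pi/9)   exp(-2*I*pi/9)  exp(2*I*pi/3)   exp(-4*I*pi/9)  exp(4*I*pi/9)   exp(-2*I*pi/3)  exp(2*I*pi/9)   exp(-8*I*pi/9)
  chi_5          1             exp(-8*I*pi/9)  exp(2*I*pi/9)   exp(-2*I*pi/3)  exp(4*I*pi/9)   exp(-4*I*pi/9)  exp(2*I*pi/3)   exp(-2*I*pi/9)  exp(8*I*pi/9) 
  chi_6          1             exp(-2*I*pi/3)  exp(2*I*pi/3)   1               exp(-2*I*pi/3)  exp(2*I*pi/3)   1               exp(-2*I*pi/3)  exp(2*I*pi/3) 
  chi_7          1             exp(-4*I*pi/9)  exp(-8*I*pi/9)  exp(2*I*pi/3)   exp(2*I*pi/9)   exp(-2*I*pi/9)  exp(-2*I*pi/3)  exp(8*I*pi/9)   exp(4*I*pi/9) 
  chi_8          1             exp(-2*I*pi/9)  exp(-4*I*pi/9)  exp(-2*I*pi/3)  exp(-8*I*pi/9)  exp(8*I*pi/9)   exp(2*I*pi/3)   exp(4*I*pi/9)   exp(2*I*pi/9) 

Spot check: chi_0(0) = zeta_9^(0*0) = zeta_9^0 = 1.

Proof sketch: Z/9Z is abelian, so all 9 irreducible complex representations are 1-dimensional. They are given by chi_k(m) = zeta_9^(k*m) for k = 0,...,8. Row orthogonality: sum_m chi_k(m) conj(chi_l(m)) = 9 * [k = l].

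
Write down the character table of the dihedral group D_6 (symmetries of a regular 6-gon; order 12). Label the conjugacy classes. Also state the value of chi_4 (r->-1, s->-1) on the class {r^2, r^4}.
Conjugacy classes: {e} of size 1, {r^3} of size 1, {r^1, r^5} of size 2, {r^2, r^4} of size 2, {s, sr^2, ...} of size 3, {sr, sr^3, ...} of size 3.
Character table:
  irrep \ class              {e} (size 1)  {r^3} (size 1)  {r^1, r^5} (size 2)  {r^2, r^4} (size 2)  {s, sr^2, ...} (size 3)  {sr, sr^3, ...} (size 3)
  chi_1 (triv)               1             1               1                    1                    1                        1                       
  chi_2 (sign: r->1, s->-1)  1             1               1                    1                    -1                       -1                      
  chi_3 (r->-1, s->1)        1             -1              -1                   1                    1                        -1                      
  chi_4 (r->-1, s->-1)       1             -1              -1                   1                    -1                       1                       
  chi_5 (2d, j=1)            2             -2              1                    -1                   0                        0                       
  chi_6 (2d, j=2)            2             2               -1                   -1                   0                        0                       

Spot check: chi_4 (r->-1, s->-1) on {r^2, r^4} = 1.

D_6 has order 2*6 = 12 with 6 conjugacy classes, hence 6 irreducibles. Sum of squared dims 1 + 1 + 1 + 1 + 4 + 4 = 12 = |G|. Linear characters come from the abelianisation; the 2-dimensional irreps have character r^k -> 2*cos(2*pi*j*k/6), reflections -> 0.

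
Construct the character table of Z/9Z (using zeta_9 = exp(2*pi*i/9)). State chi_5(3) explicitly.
Character table of Z/9Z (irreps indexed chi_0,...,chi_8 with chi_k(m) = zeta_9^(k*m), zeta_9 = exp(2*pi*i/9)):
  irrep \ class  {0} (size 1)  {1} (size 1)    {2} (size 1)    {3} (size 1)    {4} (size 1)    {5} (size 1)    {6} (size 1)    {7} (size 1)    {8} (size 1)  
  chi_0          1             1               1               1               1               1               1               1               1             
  chi_1          1             exp(2*I*pi/9)   exp(4*I*pi/9)   exp(2*I*pi/3)   exp(8*I*pi/9)   exp(-8*I*pi/9)  exp(-2*I*pi/3)  exp(-4*I*pi/9)  exp(-2*I*pi/9)
  chi_2          1             exp(4*I*pi/9)   exp(8*I*pi/9)   exp(-2*I*pi/3)  exp(-2*I*pi/9)  exp(2*I*pi/9)   exp(2*I*pi/3)   exp(-8*I*pi/9)  exp(-4*I*pi/9)
  chi_3          1             exp(2*I*pi/3)   exp(-2*I*pi/3)  1               exp(2*I*pi/3)   exp(-2*I*pi/3)  1               exp(2*I*pi/3)   exp(-2*I*pi/3)
  chi_4          1             exp(8*I*pi/9)   exp(-2*I*pi/9)  exp(2*I*pi/3)   exp(-4*I*pi/9)  exp(4*I*pi/9)   exp(-2*I*pi/3)  exp(2*I*pi/9)   exp(-8*I*pi/9)
  chi_5          1             exp(-8*I*pi/9)  exp(2*I*pi/9)   exp(-2*I*pi/3)  exp(4*I*pi/9)   exp(-4*I*pi/9)  exp(2*I*pi/3)   exp(-2*I*pi/9)  exp(8*I*pi/9) 
  chi_6          1             exp(-2*I*pi/3)  exp(2*I*pi/3)   1               exp(-2*I*pi/3)  exp(2*I*pi/3)   1               exp(-2*I*pi/3)  exp(2*I*pi/3) 
  chi_7          1             exp(-4*I*pi/9)  exp(-8*I*pi/9)  exp(2*I*pi/3)   exp(2*I*pi/9)   exp(-2*I*pi/9)  exp(-2*I*pi/3)  exp(8*I*pi/9)   exp(4*I*pi/9) 
  chi_8          1             exp(-2*I*pi/9)  exp(-4*I*pi/9)  exp(-2*I*pi/3)  exp(-8*I*pi/9)  exp(8*I*pi/9)   exp(2*I*pi/3)   exp(4*I*pi/9)   exp(2*I*pi/9) 

Spot check: chi_5(3) = zeta_9^(5*3) = zeta_9^15 = exp(-2*I*pi/3).

Proof sketch: Z/9Z is abelian, so all 9 irreducible complex representations are 1-dimensional. They are given by chi_k(m) = zeta_9^(k*m) for k = 0,...,8. Row orthogonality: sum_m chi_k(m) conj(chi_l(m)) = 9 * [k = l].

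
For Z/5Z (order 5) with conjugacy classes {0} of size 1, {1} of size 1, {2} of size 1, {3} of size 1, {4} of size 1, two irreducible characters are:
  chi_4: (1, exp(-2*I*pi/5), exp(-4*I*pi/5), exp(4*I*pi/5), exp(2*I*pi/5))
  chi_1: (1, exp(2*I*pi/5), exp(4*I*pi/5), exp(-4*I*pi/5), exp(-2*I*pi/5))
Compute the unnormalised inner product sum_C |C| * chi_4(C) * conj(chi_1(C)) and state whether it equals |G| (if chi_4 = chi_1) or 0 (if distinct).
Sum = 0; so <chi_4, chi_1> = 0 (distinct irreducibles are orthogonal).

Reasoning: Compute term by term over conjugacy classes (|C| * chi_4(C) * conj(chi_1(C))):
  1*(1)*conj(1) + 1*(exp(-2*I*pi/5))*conj(exp(2*I*pi/5)) + 1*(exp(-4*I*pi/5))*conj(exp(4*I*pi/5)) + 1*(exp(4*I*pi/5))*conj(exp(-4*I*pi/5)) + 1*(exp(2*I*pi/5))*conj(exp(-2*I*pi/5))
  = (1) + (exp(-4*I*pi/5)) + (exp(2*I*pi/5)) + (exp(-2*I*pi/5)) + (exp(4*I*pi/5))
  = 0.
(Exp terms are combined using exp(i*s)*conj(exp(i*t)) = exp(i*(s-t)), and sums of them are collapsed using the identity that for every m > 1 the m distinct m-th roots of unity sum to 0, e.g. 1 + exp(2*I*pi/3) + exp(-2*I*pi/3) = 0.)
Dividing by |G| = 5 gives 0/5 = 0, matching the row-orthogonality relation <chi_4, chi_1> = [chi_4 = chi_1].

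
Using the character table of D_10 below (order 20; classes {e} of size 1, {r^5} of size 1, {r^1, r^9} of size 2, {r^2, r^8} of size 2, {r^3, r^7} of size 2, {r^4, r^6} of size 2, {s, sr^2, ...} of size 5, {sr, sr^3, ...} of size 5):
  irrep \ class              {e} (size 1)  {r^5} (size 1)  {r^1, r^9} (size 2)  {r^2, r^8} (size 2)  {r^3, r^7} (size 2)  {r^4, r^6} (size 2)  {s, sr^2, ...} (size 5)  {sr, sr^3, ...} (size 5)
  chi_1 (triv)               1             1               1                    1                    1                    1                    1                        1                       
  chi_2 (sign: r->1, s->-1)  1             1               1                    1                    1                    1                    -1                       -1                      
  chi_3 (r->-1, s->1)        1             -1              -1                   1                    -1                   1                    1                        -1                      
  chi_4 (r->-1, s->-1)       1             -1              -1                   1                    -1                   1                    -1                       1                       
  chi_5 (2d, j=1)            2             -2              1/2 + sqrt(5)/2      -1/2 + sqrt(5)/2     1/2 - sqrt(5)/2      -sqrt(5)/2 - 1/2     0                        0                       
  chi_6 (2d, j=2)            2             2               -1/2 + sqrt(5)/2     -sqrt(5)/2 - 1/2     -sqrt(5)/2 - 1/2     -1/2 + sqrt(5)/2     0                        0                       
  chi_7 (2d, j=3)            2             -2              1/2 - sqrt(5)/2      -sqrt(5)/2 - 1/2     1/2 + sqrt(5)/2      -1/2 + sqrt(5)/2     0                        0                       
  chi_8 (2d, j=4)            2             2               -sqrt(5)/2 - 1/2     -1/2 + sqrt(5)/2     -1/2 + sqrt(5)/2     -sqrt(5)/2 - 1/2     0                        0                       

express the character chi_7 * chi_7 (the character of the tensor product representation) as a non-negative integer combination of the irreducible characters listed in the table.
chi_7 tensor chi_7 = chi_1 + chi_2 + chi_8 (all other irreducibles have multiplicity 0).

Why: The character of a tensor product is the pointwise product (chi_7 * chi_7)(C) = chi_7(C) * chi_7(C):
  {e}: (2)*(2), {r^5}: (-2)*(-2), {r^1, r^9}: (1/2 - sqrt(5)/2)*(1/2 - sqrt(5)/2), {r^2, r^8}: (-sqrt(5)/2 - 1/2)*(-sqrt(5)/2 - 1/2), {r^3, r^7}: (1/2 + sqrt(5)/2)*(1/2 + sqrt(5)/2), {r^4, r^6}: (-1/2 + sqrt(5)/2)*(-1/2 + sqrt(5)/2), {s, sr^2, ...}: (0)*(0), {sr, sr^3, ...}: (0)*(0)
so (chi_7 * chi_7) takes values
  {e} -> 4, {r^5} -> 4, {r^1, r^9} -> 3/2 - sqrt(5)/2, {r^2, r^8} -> sqrt(5)/2 + 3/2, {r^3, r^7} -> sqrt(5)/2 + 3/2, {r^4, r^6} -> 3/2 - sqrt(5)/2, {s, sr^2, ...} -> 0, {sr, sr^3, ...} -> 0.
Now take the inner product of this character with each irreducible chi from the table, <chi_7*chi_7, chi> = (1/20) sum_C |C| (chi_7*chi_7)(C) conj(chi(C)):
  <chi_7*chi_7, chi_1> = (1/20)[1*(4)*conj(1) + 1*(4)*conj(1) + 2*(3/2 - sqrt(5)/2)*conj(1) + 2*(sqrt(5)/2 + 3/2)*conj(1) + 2*(sqrt(5)/2 + 3/2)*conj(1) + 2*(3/2 - sqrt(5)/2)*conj(1) + 5*(0)*conj(1) + 5*(0)*conj(1)]
      = (1/20)[(4) + (4) + (3 - sqrt(5)) + (sqrt(5) + 3) + (sqrt(5) + 3) + (3 - sqrt(5)) + (0) + (0)] = 20/20 = 1
  <chi_7*chi_7, chi_2> = (1/20)[1*(4)*conj(1) + 1*(4)*conj(1) + 2*(3/2 - sqrt(5)/2)*conj(1) + 2*(sqrt(5)/2 + 3/2)*conj(1) + 2*(sqrt(5)/2 + 3/2)*conj(1) + 2*(3/2 - sqrt(5)/2)*conj(1) + 5*(0)*conj(-1) + 5*(0)*conj(-1)]
      = (1/20)[(4) + (4) + (3 - sqrt(5)) + (sqrt(5) + 3) + (sqrt(5) + 3) + (3 - sqrt(5)) + (0) + (0)] = 20/20 = 1
  <chi_7*chi_7, chi_3> = (1/20)[1*(4)*conj(1) + 1*(4)*conj(-1) + 2*(3/2 - sqrt(5)/2)*conj(-1) + 2*(sqrt(5)/2 + 3/2)*conj(1) + 2*(sqrt(5)/2 + 3/2)*conj(-1) + 2*(3/2 - sqrt(5)/2)*conj(1) + 5*(0)*conj(1) + 5*(0)*conj(-1)]
      = (1/20)[(4) + (-4) + (-3 + sqrt(5)) + (sqrt(5) + 3) + (-3 - sqrt(5)) + (3 - sqrt(5)) + (0) + (0)] = 0/20 = 0
  <chi_7*chi_7, chi_4> = (1/20)[1*(4)*conj(1) + 1*(4)*conj(-1) + 2*(3/2 - sqrt(5)/2)*conj(-1) + 2*(sqrt(5)/2 + 3/2)*conj(1) + 2*(sqrt(5)/2 + 3/2)*conj(-1) + 2*(3/2 - sqrt(5)/2)*conj(1) + 5*(0)*conj(-1) + 5*(0)*conj(1)]
      = (1/20)[(4) + (-4) + (-3 + sqrt(5)) + (sqrt(5) + 3) + (-3 - sqrt(5)) + (3 - sqrt(5)) + (0) + (0)] = 0/20 = 0
  <chi_7*chi_7, chi_5> = (1/20)[1*(4)*conj(2) + 1*(4)*conj(-2) + 2*(3/2 - sqrt(5)/2)*conj(1/2 + sqrt(5)/2) + 2*(sqrt(5)/2 + 3/2)*conj(-1/2 + sqrt(5)/2) + 2*(sqrt(5)/2 + 3/2)*conj(1/2 - sqrt(5)/2) + 2*(3/2 - sqrt(5)/2)*conj(-sqrt(5)/2 - 1/2) + 5*(0)*conj(0) + 5*(0)*conj(0)]
      = (1/20)[(8) + (-8) + (-1 + sqrt(5)) + (1 + sqrt(5)) + (-sqrt(5) - 1) + (1 - sqrt(5)) + (0) + (0)] = 0/20 = 0
  <chi_7*chi_7, chi_6> = (1/20)[1*(4)*conj(2) + 1*(4)*conj(2) + 2*(3/2 - sqrt(5)/2)*conj(-1/2 + sqrt(5)/2) + 2*(sqrt(5)/2 + 3/2)*conj(-sqrt(5)/2 - 1/2) + 2*(sqrt(5)/2 + 3/2)*conj(-sqrt(5)/2 - 1/2) + 2*(3/2 - sqrt(5)/2)*conj(-1/2 + sqrt(5)/2) + 5*(0)*conj(0) + 5*(0)*conj(0)]
      = (1/20)[(8) + (8) + (-4 + 2*sqrt(5)) + (-2*sqrt(5) - 4) + (-2*sqrt(5) - 4) + (-4 + 2*sqrt(5)) + (0) + (0)] = 0/20 = 0
  <chi_7*chi_7, chi_7> = (1/20)[1*(4)*conj(2) + 1*(4)*conj(-2) + 2*(3/2 - sqrt(5)/2)*conj(1/2 - sqrt(5)/2) + 2*(sqrt(5)/2 + 3/2)*conj(-sqrt(5)/2 - 1/2) + 2*(sqrt(5)/2 + 3/2)*conj(1/2 + sqrt(5)/2) + 2*(3/2 - sqrt(5)/2)*conj(-1/2 + sqrt(5)/2) + 5*(0)*conj(0) + 5*(0)*conj(0)]
      = (1/20)[(8) + (-8) + (4 - 2*sqrt(5)) + (-2*sqrt(5) - 4) + (4 + 2*sqrt(5)) + (-4 + 2*sqrt(5)) + (0) + (0)] = 0/20 = 0
  <chi_7*chi_7, chi_8> = (1/20)[1*(4)*conj(2) + 1*(4)*conj(2) + 2*(3/2 - sqrt(5)/2)*conj(-sqrt(5)/2 - 1/2) + 2*(sqrt(5)/2 + 3/2)*conj(-1/2 + sqrt(5)/2) + 2*(sqrt(5)/2 + 3/2)*conj(-1/2 + sqrt(5)/2) + 2*(3/2 - sqrt(5)/2)*conj(-sqrt(5)/2 - 1/2) + 5*(0)*conj(0) + 5*(0)*conj(0)]
      = (1/20)[(8) + (8) + (1 - sqrt(5)) + (1 + sqrt(5)) + (1 + sqrt(5)) + (1 - sqrt(5)) + (0) + (0)] = 20/20 = 1
Hence the multiplicities are chi_1: 1, chi_2: 1, chi_8: 1. Dimension check: dim(chi_7)*dim(chi_7) = 2*2 = 4 and sum (mult * dim) = 1*1 + 1*1 + 1*2 = 4.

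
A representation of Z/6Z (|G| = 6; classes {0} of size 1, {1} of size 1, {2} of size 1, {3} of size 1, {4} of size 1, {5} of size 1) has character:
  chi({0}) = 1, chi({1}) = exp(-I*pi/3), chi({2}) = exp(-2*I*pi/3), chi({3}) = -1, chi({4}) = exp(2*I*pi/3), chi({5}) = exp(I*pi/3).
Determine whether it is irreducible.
Irreducible: <chi, chi> = 1.

Solution. <chi, chi> = (1/|G|) sum_C |C| * |chi(C)|^2 = (1/6)[1*|1|^2 + 1*|exp(-I*pi/3)|^2 + 1*|exp(-2*I*pi/3)|^2 + 1*|-1|^2 + 1*|exp(2*I*pi/3)|^2 + 1*|exp(I*pi/3)|^2]
  = (1/6)[(1) + (1) + (1) + (1) + (1) + (1)] = 6/6 = 1.
(Exp terms are combined using exp(i*s)*conj(exp(i*t)) = exp(i*(s-t)), and sums of them are collapsed using the identity that for every m > 1 the m distinct m-th roots of unity sum to 0, e.g. 1 + exp(2*I*pi/3) + exp(-2*I*pi/3) = 0.)
A character is irreducible iff <chi, chi> = 1, so this representation is irreducible.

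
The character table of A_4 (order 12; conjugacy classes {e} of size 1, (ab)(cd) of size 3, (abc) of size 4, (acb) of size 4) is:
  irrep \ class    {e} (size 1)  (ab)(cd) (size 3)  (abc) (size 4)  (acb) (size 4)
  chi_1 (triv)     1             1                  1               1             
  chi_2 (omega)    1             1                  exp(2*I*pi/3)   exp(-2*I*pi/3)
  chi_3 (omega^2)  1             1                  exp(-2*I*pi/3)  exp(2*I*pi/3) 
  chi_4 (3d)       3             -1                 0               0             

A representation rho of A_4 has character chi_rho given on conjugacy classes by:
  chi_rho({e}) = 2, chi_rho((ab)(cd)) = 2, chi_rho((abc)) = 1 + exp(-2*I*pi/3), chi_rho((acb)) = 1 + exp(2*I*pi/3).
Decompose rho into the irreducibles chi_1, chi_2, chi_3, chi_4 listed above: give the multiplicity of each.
Multiplicities: chi_1: 1, chi_2: 0, chi_3: 1, chi_4: 0.

Explanation: Use <chi_rho, chi> = (1/|G|) sum_C |C| * chi_rho(C) * conj(chi(C)) with |G| = 12 for each irreducible chi in the table:
  <chi_rho, chi_1> = (1/12)[1*(2)*conj(1) + 3*(2)*conj(1) + 4*(1 + exp(-2*I*pi/3))*conj(1) + 4*(1 + exp(2*I*pi/3))*conj(1)]
      = (1/12)[(2) + (6) + (4 + 4*exp(-2*I*pi/3)) + (4 + 4*exp(2*I*pi/3))] = 12/12 = 1
  <chi_rho, chi_2> = (1/12)[1*(2)*conj(1) + 3*(2)*conj(1) + 4*(1 + exp(-2*I*pi/3))*conj(exp(2*I*pi/3)) + 4*(1 + exp(2*I*pi/3))*conj(exp(-2*I*pi/3))]
      = (1/12)[(2) + (6) + (-4) + (-4)] = 0/12 = 0
  <chi_rho, chi_3> = (1/12)[1*(2)*conj(1) + 3*(2)*conj(1) + 4*(1 + exp(-2*I*pi/3))*conj(exp(-2*I*pi/3)) + 4*(1 + exp(2*I*pi/3))*conj(exp(2*I*pi/3))]
      = (1/12)[(2) + (6) + (4 + 4*exp(2*I*pi/3)) + (4 + 4*exp(-2*I*pi/3))] = 12/12 = 1
  <chi_rho, chi_4> = (1/12)[1*(2)*conj(3) + 3*(2)*conj(-1) + 4*(1 + exp(-2*I*pi/3))*conj(0) + 4*(1 + exp(2*I*pi/3))*conj(0)]
      = (1/12)[(6) + (-6) + (0) + (0)] = 0/12 = 0
(Exp terms are combined using exp(i*s)*conj(exp(i*t)) = exp(i*(s-t)), and sums of them are collapsed using the identity that for every m > 1 the m distinct m-th roots of unity sum to 0, e.g. 1 + exp(2*I*pi/3) + exp(-2*I*pi/3) = 0.)
Dimension check: dim(rho) = sum (mult * dim) = 1*1 + 0*1 + 1*1 + 0*3 = 2 = chi_rho(e) = 2.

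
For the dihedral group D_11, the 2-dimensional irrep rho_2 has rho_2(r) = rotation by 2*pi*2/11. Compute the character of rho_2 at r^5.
chi_{rho_2}(r^5) = 2*cos(2*pi*2*5/11) = 2*cos(2*pi/11)

Details: rho_2(r^5) is rotation by angle 2*pi*2*5/11, whose trace is 2*cos(2*pi*2*5/11) = 2*cos(2*pi/11).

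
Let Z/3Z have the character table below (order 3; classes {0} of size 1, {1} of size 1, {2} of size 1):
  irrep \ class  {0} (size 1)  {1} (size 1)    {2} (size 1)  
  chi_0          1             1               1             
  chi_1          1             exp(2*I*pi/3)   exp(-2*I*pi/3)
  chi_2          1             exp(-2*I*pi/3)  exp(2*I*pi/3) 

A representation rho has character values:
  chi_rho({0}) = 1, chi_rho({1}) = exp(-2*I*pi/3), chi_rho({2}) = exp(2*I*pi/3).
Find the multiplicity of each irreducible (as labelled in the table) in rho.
Multiplicities: chi_0: 0, chi_1: 0, chi_2: 1.

Derivation: Use <chi_rho, chi> = (1/|G|) sum_C |C| * chi_rho(C) * conj(chi(C)) with |G| = 3 for each irreducible chi in the table:
  <chi_rho, chi_0> = (1/3)[1*(1)*conj(1) + 1*(exp(-2*I*pi/3))*conj(1) + 1*(exp(2*I*pi/3))*conj(1)]
      = (1/3)[(1) + (exp(-2*I*pi/3)) + (exp(2*I*pi/3))] = 0/3 = 0
  <chi_rho, chi_1> = (1/3)[1*(1)*conj(1) + 1*(exp(-2*I*pi/3))*conj(exp(2*I*pi/3)) + 1*(exp(2*I*pi/3))*conj(exp(-2*I*pi/3))]
      = (1/3)[(1) + (exp(2*I*pi/3)) + (exp(-2*I*pi/3))] = 0/3 = 0
  <chi_rho, chi_2> = (1/3)[1*(1)*conj(1) + 1*(exp(-2*I*pi/3))*conj(exp(-2*I*pi/3)) + 1*(exp(2*I*pi/3))*conj(exp(2*I*pi/3))]
      = (1/3)[(1) + (1) + (1)] = 3/3 = 1
(Exp terms are combined using exp(i*s)*conj(exp(i*t)) = exp(i*(s-t)), and sums of them are collapsed using the identity that for every m > 1 the m distinct m-th roots of unity sum to 0, e.g. 1 + exp(2*I*pi/3) + exp(-2*I*pi/3) = 0.)
Dimension check: dim(rho) = sum (mult * dim) = 0*1 + 0*1 + 1*1 = 1 = chi_rho(e) = 1.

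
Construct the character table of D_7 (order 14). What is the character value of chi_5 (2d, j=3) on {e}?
Conjugacy classes: {e} of size 1, {r^1, r^6} of size 2, {r^2, r^5} of size 2, {r^3, r^4} of size 2, {s, sr, ..., sr^6} of size 7.
Character table:
  irrep \ class              {e} (size 1)  {r^1, r^6} (size 2)  {r^2, r^5} (size 2)  {r^3, r^4} (size 2)  {s, sr, ..., sr^6} (size 7)
  chi_1 (triv)               1             1                    1                    1                    1                          
  chi_2 (sign: r->1, s->-1)  1             1                    1                    1                    -1                         
  chi_3 (2d, j=1)            2             2*cos(2*pi/7)        -2*cos(3*pi/7)       -2*cos(pi/7)         0                          
  chi_4 (2d, j=2)            2             -2*cos(3*pi/7)       -2*cos(pi/7)         2*cos(2*pi/7)        0                          
  chi_5 (2d, j=3)            2             -2*cos(pi/7)         2*cos(2*pi/7)        -2*cos(3*pi/7)       0                          

Spot check: chi_5 (2d, j=3) on {e} = 2.

Justification: D_7 has order 2*7 = 14 with 5 conjugacy classes, hence 5 irreducibles. Sum of squared dims 1 + 1 + 4 + 4 + 4 = 14 = |G|. Linear characters come from the abelianisation; the 2-dimensional irreps have character r^k -> 2*cos(2*pi*j*k/7), reflections -> 0.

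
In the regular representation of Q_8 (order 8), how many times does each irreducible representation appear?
Each irreducible V_i of dimension d_i appears with multiplicity d_i, i.e. rho_reg = (direct sum over all irreducibles V_i) d_i V_i. The irreducible dimensions for Q_8 are 1, 1, 1, 1, 2: 4 irreducibles of dimension 1, each with multiplicity 1; 1 irreducible of dimension 2, with multiplicity 2. Total dimension 4*1*1 + 1*2*2 = 8 = |G|.

Proof sketch: General theorem: in the regular representation of a finite group G, each irreducible appears with multiplicity equal to its dimension. Check: dim(rho_reg) = sum d_i^2 = 1 + 1 + 1 + 1 + 4 = 8 = |G|.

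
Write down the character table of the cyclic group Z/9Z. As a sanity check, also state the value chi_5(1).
Character table of Z/9Z (irreps indexed chi_0,...,chi_8 with chi_k(m) = zeta_9^(k*m), zeta_9 = exp(2*pi*i/9)):
  irrep \ class  {0} (size 1)  {1} (size 1)    {2} (size 1)    {3} (size 1)    {4} (size 1)    {5} (size 1)    {6} (size 1)    {7} (size 1)    {8} (size 1)  
  chi_0          1             1               1               1               1               1               1               1               1             
  chi_1          1             exp(2*I*pi/9)   exp(4*I*pi/9)   exp(2*I*pi/3)   exp(8*I*pi/9)   exp(-8*I*pi/9)  exp(-2*I*pi/3)  exp(-4*I*pi/9)  exp(-2*I*pi/9)
  chi_2          1             exp(4*I*pi/9)   exp(8*I*pi/9)   exp(-2*I*pi/3)  exp(-2*I*pi/9)  exp(2*I*pi/9)   exp(2*I*pi/3)   exp(-8*I*pi/9)  exp(-4*I*pi/9)
  chi_3          1             exp(2*I*pi/3)   exp(-2*I*pi/3)  1               exp(2*I*pi/3)   exp(-2*I*pi/3)  1               exp(2*I*pi/3)   exp(-2*I*pi/3)
  chi_4          1             exp(8*I*pi/9)   exp(-2*I*pi/9)  exp(2*I*pi/3)   exp(-4*I*pi/9)  exp(4*I*pi/9)   exp(-2*I*pi/3)  exp(2*I*pi/9)   exp(-8*I*pi/9)
  chi_5          1             exp(-8*I*pi/9)  exp(2*I*pi/9)   exp(-2*I*pi/3)  exp(4*I*pi/9)   exp(-4*I*pi/9)  exp(2*I*pi/3)   exp(-2*I*pi/9)  exp(8*I*pi/9) 
  chi_6          1             exp(-2*I*pi/3)  exp(2*I*pi/3)   1               exp(-2*I*pi/3)  exp(2*I*pi/3)   1               exp(-2*I*pi/3)  exp(2*I*pi/3) 
  chi_7          1             exp(-4*I*pi/9)  exp(-8*I*pi/9)  exp(2*I*pi/3)   exp(2*I*pi/9)   exp(-2*I*pi/9)  exp(-2*I*pi/3)  exp(8*I*pi/9)   exp(4*I*pi/9) 
  chi_8          1             exp(-2*I*pi/9)  exp(-4*I*pi/9)  exp(-2*I*pi/3)  exp(-8*I*pi/9)  exp(8*I*pi/9)   exp(2*I*pi/3)   exp(4*I*pi/9)   exp(2*I*pi/9) 

Spot check: chi_5(1) = zeta_9^(5*1) = zeta_9^5 = exp(-8*I*pi/9).

Justification: Z/9Z is abelian, so all 9 irreducible complex representations are 1-dimensional. They are given by chi_k(m) = zeta_9^(k*m) for k = 0,...,8. Row orthogonality: sum_m chi_k(m) conj(chi_l(m)) = 9 * [k = l].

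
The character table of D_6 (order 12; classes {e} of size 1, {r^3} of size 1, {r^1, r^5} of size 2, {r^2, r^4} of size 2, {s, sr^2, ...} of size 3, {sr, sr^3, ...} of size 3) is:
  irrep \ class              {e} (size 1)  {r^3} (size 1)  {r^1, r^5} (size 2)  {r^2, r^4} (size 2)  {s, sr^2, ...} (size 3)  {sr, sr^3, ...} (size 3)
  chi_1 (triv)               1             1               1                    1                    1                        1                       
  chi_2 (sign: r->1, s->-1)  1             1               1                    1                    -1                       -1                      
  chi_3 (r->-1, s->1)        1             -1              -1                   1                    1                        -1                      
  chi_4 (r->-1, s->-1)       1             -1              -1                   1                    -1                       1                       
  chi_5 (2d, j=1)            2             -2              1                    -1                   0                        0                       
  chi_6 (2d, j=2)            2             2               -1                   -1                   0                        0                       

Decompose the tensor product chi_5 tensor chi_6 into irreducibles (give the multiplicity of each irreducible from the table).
chi_5 tensor chi_6 = chi_3 + chi_4 + chi_5 (all other irreducibles have multiplicity 0).

Argument: The character of a tensor product is the pointwise product (chi_5 * chi_6)(C) = chi_5(C) * chi_6(C):
  {e}: (2)*(2), {r^3}: (-2)*(2), {r^1, r^5}: (1)*(-1), {r^2, r^4}: (-1)*(-1), {s, sr^2, ...}: (0)*(0), {sr, sr^3, ...}: (0)*(0)
so (chi_5 * chi_6) takes values
  {e} -> 4, {r^3} -> -4, {r^1, r^5} -> -1, {r^2, r^4} -> 1, {s, sr^2, ...} -> 0, {sr, sr^3, ...} -> 0.
Now take the inner product of this character with each irreducible chi from the table, <chi_5*chi_6, chi> = (1/12) sum_C |C| (chi_5*chi_6)(C) conj(chi(C)):
  <chi_5*chi_6, chi_1> = (1/12)[1*(4)*conj(1) + 1*(-4)*conj(1) + 2*(-1)*conj(1) + 2*(1)*conj(1) + 3*(0)*conj(1) + 3*(0)*conj(1)]
      = (1/12)[(4) + (-4) + (-2) + (2) + (0) + (0)] = 0/12 = 0
  <chi_5*chi_6, chi_2> = (1/12)[1*(4)*conj(1) + 1*(-4)*conj(1) + 2*(-1)*conj(1) + 2*(1)*conj(1) + 3*(0)*conj(-1) + 3*(0)*conj(-1)]
      = (1/12)[(4) + (-4) + (-2) + (2) + (0) + (0)] = 0/12 = 0
  <chi_5*chi_6, chi_3> = (1/12)[1*(4)*conj(1) + 1*(-4)*conj(-1) + 2*(-1)*conj(-1) + 2*(1)*conj(1) + 3*(0)*conj(1) + 3*(0)*conj(-1)]
      = (1/12)[(4) + (4) + (2) + (2) + (0) + (0)] = 12/12 = 1
  <chi_5*chi_6, chi_4> = (1/12)[1*(4)*conj(1) + 1*(-4)*conj(-1) + 2*(-1)*conj(-1) + 2*(1)*conj(1) + 3*(0)*conj(-1) + 3*(0)*conj(1)]
      = (1/12)[(4) + (4) + (2) + (2) + (0) + (0)] = 12/12 = 1
  <chi_5*chi_6, chi_5> = (1/12)[1*(4)*conj(2) + 1*(-4)*conj(-2) + 2*(-1)*conj(1) + 2*(1)*conj(-1) + 3*(0)*conj(0) + 3*(0)*conj(0)]
      = (1/12)[(8) + (8) + (-2) + (-2) + (0) + (0)] = 12/12 = 1
  <chi_5*chi_6, chi_6> = (1/12)[1*(4)*conj(2) + 1*(-4)*conj(2) + 2*(-1)*conj(-1) + 2*(1)*conj(-1) + 3*(0)*conj(0) + 3*(0)*conj(0)]
      = (1/12)[(8) + (-8) + (2) + (-2) + (0) + (0)] = 0/12 = 0
Hence the multiplicities are chi_3: 1, chi_4: 1, chi_5: 1. Dimension check: dim(chi_5)*dim(chi_6) = 2*2 = 4 and sum (mult * dim) = 1*1 + 1*1 + 1*2 = 4.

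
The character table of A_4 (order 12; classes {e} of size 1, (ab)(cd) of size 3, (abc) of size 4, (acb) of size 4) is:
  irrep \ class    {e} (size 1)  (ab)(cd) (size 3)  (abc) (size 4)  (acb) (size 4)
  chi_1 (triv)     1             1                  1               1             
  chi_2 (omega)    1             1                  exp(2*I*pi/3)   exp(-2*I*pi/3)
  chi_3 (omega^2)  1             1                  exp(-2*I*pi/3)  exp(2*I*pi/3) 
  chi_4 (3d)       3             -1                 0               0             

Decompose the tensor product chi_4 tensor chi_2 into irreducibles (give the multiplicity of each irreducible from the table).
chi_4 tensor chi_2 = chi_4 (all other irreducibles have multiplicity 0).

Solution. The character of a tensor product is the pointwise product (chi_4 * chi_2)(C) = chi_4(C) * chi_2(C):
  {e}: (3)*(1), (ab)(cd): (-1)*(1), (abc): (0)*(exp(2*I*pi/3)), (acb): (0)*(exp(-2*I*pi/3))
so (chi_4 * chi_2) takes values
  {e} -> 3, (ab)(cd) -> -1, (abc) -> 0, (acb) -> 0.
Now take the inner product of this character with each irreducible chi from the table, <chi_4*chi_2, chi> = (1/12) sum_C |C| (chi_4*chi_2)(C) conj(chi(C)):
  <chi_4*chi_2, chi_1> = (1/12)[1*(3)*conj(1) + 3*(-1)*conj(1) + 4*(0)*conj(1) + 4*(0)*conj(1)]
      = (1/12)[(3) + (-3) + (0) + (0)] = 0/12 = 0
  <chi_4*chi_2, chi_2> = (1/12)[1*(3)*conj(1) + 3*(-1)*conj(1) + 4*(0)*conj(exp(2*I*pi/3)) + 4*(0)*conj(exp(-2*I*pi/3))]
      = (1/12)[(3) + (-3) + (0) + (0)] = 0/12 = 0
  <chi_4*chi_2, chi_3> = (1/12)[1*(3)*conj(1) + 3*(-1)*conj(1) + 4*(0)*conj(exp(-2*I*pi/3)) + 4*(0)*conj(exp(2*I*pi/3))]
      = (1/12)[(3) + (-3) + (0) + (0)] = 0/12 = 0
  <chi_4*chi_2, chi_4> = (1/12)[1*(3)*conj(3) + 3*(-1)*conj(-1) + 4*(0)*conj(0) + 4*(0)*conj(0)]
      = (1/12)[(9) + (3) + (0) + (0)] = 12/12 = 1
(Exp terms are combined using exp(i*s)*conj(exp(i*t)) = exp(i*(s-t)), and sums of them are collapsed using the identity that for every m > 1 the m distinct m-th roots of unity sum to 0, e.g. 1 + exp(2*I*pi/3) + exp(-2*I*pi/3) = 0.)
Hence the multiplicities are chi_4: 1. Dimension check: dim(chi_4)*dim(chi_2) = 3*1 = 3 and sum (mult * dim) = 1*3 = 3.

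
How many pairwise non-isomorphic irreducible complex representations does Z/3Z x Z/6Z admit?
18

Proof sketch: The number of irreducible complex representations of a finite group equals its number of conjugacy classes. Z/3Z x Z/6Z is abelian of order 18, so every element is its own conjugacy class: 18 classes, so Z/3Z x Z/6Z (order 18) has exactly 18 irreducible complex representations.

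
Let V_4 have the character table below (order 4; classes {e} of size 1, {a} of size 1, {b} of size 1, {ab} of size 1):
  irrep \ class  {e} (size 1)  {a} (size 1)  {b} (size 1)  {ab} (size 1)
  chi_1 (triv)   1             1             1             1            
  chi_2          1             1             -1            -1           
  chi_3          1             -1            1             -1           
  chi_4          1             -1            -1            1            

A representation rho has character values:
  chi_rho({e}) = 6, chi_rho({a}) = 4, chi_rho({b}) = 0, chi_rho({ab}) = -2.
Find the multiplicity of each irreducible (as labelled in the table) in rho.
Multiplicities: chi_1: 2, chi_2: 3, chi_3: 1, chi_4: 0.

Explanation: Use <chi_rho, chi> = (1/|G|) sum_C |C| * chi_rho(C) * conj(chi(C)) with |G| = 4 for each irreducible chi in the table:
  <chi_rho, chi_1> = (1/4)[1*(6)*conj(1) + 1*(4)*conj(1) + 1*(0)*conj(1) + 1*(-2)*conj(1)]
      = (1/4)[(6) + (4) + (0) + (-2)] = 8/4 = 2
  <chi_rho, chi_2> = (1/4)[1*(6)*conj(1) + 1*(4)*conj(1) + 1*(0)*conj(-1) + 1*(-2)*conj(-1)]
      = (1/4)[(6) + (4) + (0) + (2)] = 12/4 = 3
  <chi_rho, chi_3> = (1/4)[1*(6)*conj(1) + 1*(4)*conj(-1) + 1*(0)*conj(1) + 1*(-2)*conj(-1)]
      = (1/4)[(6) + (-4) + (0) + (2)] = 4/4 = 1
  <chi_rho, chi_4> = (1/4)[1*(6)*conj(1) + 1*(4)*conj(-1) + 1*(0)*conj(-1) + 1*(-2)*conj(1)]
      = (1/4)[(6) + (-4) + (0) + (-2)] = 0/4 = 0
Dimension check: dim(rho) = sum (mult * dim) = 2*1 + 3*1 + 1*1 + 0*1 = 6 = chi_rho(e) = 6.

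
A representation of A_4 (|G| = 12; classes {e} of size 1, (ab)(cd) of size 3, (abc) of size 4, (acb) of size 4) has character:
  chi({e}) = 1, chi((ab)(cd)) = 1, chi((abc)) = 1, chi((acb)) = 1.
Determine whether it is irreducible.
Irreducible: <chi, chi> = 1.

Details: <chi, chi> = (1/|G|) sum_C |C| * |chi(C)|^2 = (1/12)[1*|1|^2 + 3*|1|^2 + 4*|1|^2 + 4*|1|^2]
  = (1/12)[(1) + (3) + (4) + (4)] = 12/12 = 1.
(Exp terms are combined using exp(i*s)*conj(exp(i*t)) = exp(i*(s-t)), and sums of them are collapsed using the identity that for every m > 1 the m distinct m-th roots of unity sum to 0, e.g. 1 + exp(2*I*pi/3) + exp(-2*I*pi/3) = 0.)
A character is irreducible iff <chi, chi> = 1, so this representation is irreducible.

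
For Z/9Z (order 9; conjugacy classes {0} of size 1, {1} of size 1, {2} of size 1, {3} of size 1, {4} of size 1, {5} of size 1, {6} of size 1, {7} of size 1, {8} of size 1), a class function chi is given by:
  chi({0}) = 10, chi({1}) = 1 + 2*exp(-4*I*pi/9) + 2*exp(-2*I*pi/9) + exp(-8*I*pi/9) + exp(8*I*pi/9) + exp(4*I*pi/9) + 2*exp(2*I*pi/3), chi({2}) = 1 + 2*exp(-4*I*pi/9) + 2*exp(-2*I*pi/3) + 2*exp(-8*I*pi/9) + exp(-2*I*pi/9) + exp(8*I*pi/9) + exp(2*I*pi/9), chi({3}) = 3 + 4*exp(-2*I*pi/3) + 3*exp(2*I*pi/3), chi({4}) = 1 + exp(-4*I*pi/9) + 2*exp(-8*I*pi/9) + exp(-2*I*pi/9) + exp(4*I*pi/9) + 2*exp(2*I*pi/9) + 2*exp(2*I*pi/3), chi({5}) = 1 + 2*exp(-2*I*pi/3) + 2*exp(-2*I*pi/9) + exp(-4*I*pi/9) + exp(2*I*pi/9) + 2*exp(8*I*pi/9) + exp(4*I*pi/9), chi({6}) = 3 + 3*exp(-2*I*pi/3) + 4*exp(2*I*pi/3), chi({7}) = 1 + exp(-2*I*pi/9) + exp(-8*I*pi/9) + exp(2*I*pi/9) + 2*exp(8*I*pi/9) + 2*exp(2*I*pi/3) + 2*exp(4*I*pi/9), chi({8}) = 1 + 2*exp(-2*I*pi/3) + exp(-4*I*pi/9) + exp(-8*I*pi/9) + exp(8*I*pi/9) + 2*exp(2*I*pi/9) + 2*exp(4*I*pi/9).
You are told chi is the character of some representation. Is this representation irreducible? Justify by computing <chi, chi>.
Not irreducible (reducible): <chi, chi> = 16 > 1.

Reasoning: <chi, chi> = (1/|G|) sum_C |C| * |chi(C)|^2 = (1/9)[1*|10|^2 + 1*|1 + 2*exp(-4*I*pi/9) + 2*exp(-2*I*pi/9) + exp(-8*I*pi/9) + exp(8*I*pi/9) + exp(4*I*pi/9) + 2*exp(2*I*pi/3)|^2 + 1*|1 + 2*exp(-4*I*pi/9) + 2*exp(-2*I*pi/3) + 2*exp(-8*I*pi/9) + exp(-2*I*pi/9) + exp(8*I*pi/9) + exp(2*I*pi/9)|^2 + 1*|3 + 4*exp(-2*I*pi/3) + 3*exp(2*I*pi/3)|^2 + 1*|1 + exp(-4*I*pi/9) + 2*exp(-8*I*pi/9) + exp(-2*I*pi/9) + exp(4*I*pi/9) + 2*exp(2*I*pi/9) + 2*exp(2*I*pi/3)|^2 + 1*|1 + 2*exp(-2*I*pi/3) + 2*exp(-2*I*pi/9) + exp(-4*I*pi/9) + exp(2*I*pi/9) + 2*exp(8*I*pi/9) + exp(4*I*pi/9)|^2 + 1*|3 + 3*exp(-2*I*pi/3) + 4*exp(2*I*pi/3)|^2 + 1*|1 + exp(-2*I*pi/9) + exp(-8*I*pi/9) + exp(2*I*pi/9) + 2*exp(8*I*pi/9) + 2*exp(2*I*pi/3) + 2*exp(4*I*pi/9)|^2 + 1*|1 + 2*exp(-2*I*pi/3) + exp(-4*I*pi/9) + exp(-8*I*pi/9) + exp(8*I*pi/9) + 2*exp(2*I*pi/9) + 2*exp(4*I*pi/9)|^2]
  = (1/9)[(100) + (16 + 8*exp(-4*I*pi/9) + 9*exp(-2*I*pi/3) + 11*exp(-2*I*pi/9) + 14*exp(-8*I*pi/9) + 14*exp(8*I*pi/9) + 11*exp(2*I*pi/9) + 9*exp(2*I*pi/3) + 8*exp(4*I*pi/9)) + (16 + 11*exp(-4*I*pi/9) + 14*exp(-2*I*pi/9) + 9*exp(-2*I*pi/3) + 8*exp(-8*I*pi/9) + 8*exp(8*I*pi/9) + 9*exp(2*I*pi/3) + 14*exp(2*I*pi/9) + 11*exp(4*I*pi/9)) + (1) + (16 + 14*exp(-4*I*pi/9) + 9*exp(-2*I*pi/3) + 8*exp(-2*I*pi/9) + 11*exp(-8*I*pi/9) + 11*exp(8*I*pi/9) + 8*exp(2*I*pi/9) + 9*exp(2*I*pi/3) + 14*exp(4*I*pi/9)) + (16 + 14*exp(-4*I*pi/9) + 9*exp(-2*I*pi/3) + 8*exp(-2*I*pi/9) + 11*exp(-8*I*pi/9) + 11*exp(8*I*pi/9) + 8*exp(2*I*pi/9) + 9*exp(2*I*pi/3) + 14*exp(4*I*pi/9)) + (1) + (16 + 11*exp(-4*I*pi/9) + 14*exp(-2*I*pi/9) + 9*exp(-2*I*pi/3) + 8*exp(-8*I*pi/9) + 8*exp(8*I*pi/9) + 9*exp(2*I*pi/3) + 14*exp(2*I*pi/9) + 11*exp(4*I*pi/9)) + (16 + 8*exp(-4*I*pi/9) + 9*exp(-2*I*pi/3) + 11*exp(-2*I*pi/9) + 14*exp(-8*I*pi/9) + 14*exp(8*I*pi/9) + 11*exp(2*I*pi/9) + 9*exp(2*I*pi/3) + 8*exp(4*I*pi/9))] = 144/9 = 16.
(Exp terms are combined using exp(i*s)*conj(exp(i*t)) = exp(i*(s-t)), and sums of them are collapsed using the identity that for every m > 1 the m distinct m-th roots of unity sum to 0, e.g. 1 + exp(2*I*pi/3) + exp(-2*I*pi/3) = 0.)
A character is irreducible iff <chi, chi> = 1, so this representation is reducible.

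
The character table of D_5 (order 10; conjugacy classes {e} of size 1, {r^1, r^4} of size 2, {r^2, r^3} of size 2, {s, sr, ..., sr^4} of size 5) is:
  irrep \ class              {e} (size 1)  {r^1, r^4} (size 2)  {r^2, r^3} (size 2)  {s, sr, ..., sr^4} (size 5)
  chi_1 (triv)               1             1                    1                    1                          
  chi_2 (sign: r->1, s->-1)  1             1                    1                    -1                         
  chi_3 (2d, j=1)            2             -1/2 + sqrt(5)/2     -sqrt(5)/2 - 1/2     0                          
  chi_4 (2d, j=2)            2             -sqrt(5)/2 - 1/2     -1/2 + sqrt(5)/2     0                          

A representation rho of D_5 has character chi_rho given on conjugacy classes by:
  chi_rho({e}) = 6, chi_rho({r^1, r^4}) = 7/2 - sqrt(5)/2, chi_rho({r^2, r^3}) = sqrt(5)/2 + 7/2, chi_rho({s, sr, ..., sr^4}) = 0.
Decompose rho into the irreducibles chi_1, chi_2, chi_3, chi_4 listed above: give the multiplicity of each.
Multiplicities: chi_1: 2, chi_2: 2, chi_3: 0, chi_4: 1.

Derivation: Use <chi_rho, chi> = (1/|G|) sum_C |C| * chi_rho(C) * conj(chi(C)) with |G| = 10 for each irreducible chi in the table:
  <chi_rho, chi_1> = (1/10)[1*(6)*conj(1) + 2*(7/2 - sqrt(5)/2)*conj(1) + 2*(sqrt(5)/2 + 7/2)*conj(1) + 5*(0)*conj(1)]
      = (1/10)[(6) + (7 - sqrt(5)) + (sqrt(5) + 7) + (0)] = 20/10 = 2
  <chi_rho, chi_2> = (1/10)[1*(6)*conj(1) + 2*(7/2 - sqrt(5)/2)*conj(1) + 2*(sqrt(5)/2 + 7/2)*conj(1) + 5*(0)*conj(-1)]
      = (1/10)[(6) + (7 - sqrt(5)) + (sqrt(5) + 7) + (0)] = 20/10 = 2
  <chi_rho, chi_3> = (1/10)[1*(6)*conj(2) + 2*(7/2 - sqrt(5)/2)*conj(-1/2 + sqrt(5)/2) + 2*(sqrt(5)/2 + 7/2)*conj(-sqrt(5)/2 - 1/2) + 5*(0)*conj(0)]
      = (1/10)[(12) + (-6 + 4*sqrt(5)) + (-4*sqrt(5) - 6) + (0)] = 0/10 = 0
  <chi_rho, chi_4> = (1/10)[1*(6)*conj(2) + 2*(7/2 - sqrt(5)/2)*conj(-sqrt(5)/2 - 1/2) + 2*(sqrt(5)/2 + 7/2)*conj(-1/2 + sqrt(5)/2) + 5*(0)*conj(0)]
      = (1/10)[(12) + (-3*sqrt(5) - 1) + (-1 + 3*sqrt(5)) + (0)] = 10/10 = 1
Dimension check: dim(rho) = sum (mult * dim) = 2*1 + 2*1 + 0*2 + 1*2 = 6 = chi_rho(e) = 6.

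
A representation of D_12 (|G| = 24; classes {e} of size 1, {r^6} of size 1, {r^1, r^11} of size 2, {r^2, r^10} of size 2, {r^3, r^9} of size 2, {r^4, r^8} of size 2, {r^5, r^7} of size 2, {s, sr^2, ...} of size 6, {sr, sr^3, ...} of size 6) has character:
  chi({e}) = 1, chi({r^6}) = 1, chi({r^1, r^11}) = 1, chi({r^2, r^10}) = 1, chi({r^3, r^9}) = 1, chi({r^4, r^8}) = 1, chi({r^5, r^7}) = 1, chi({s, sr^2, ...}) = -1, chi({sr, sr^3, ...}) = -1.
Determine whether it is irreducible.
Irreducible: <chi, chi> = 1.

Justification: <chi, chi> = (1/|G|) sum_C |C| * |chi(C)|^2 = (1/24)[1*|1|^2 + 1*|1|^2 + 2*|1|^2 + 2*|1|^2 + 2*|1|^2 + 2*|1|^2 + 2*|1|^2 + 6*|-1|^2 + 6*|-1|^2]
  = (1/24)[(1) + (1) + (2) + (2) + (2) + (2) + (2) + (6) + (6)] = 24/24 = 1.
A character is irreducible iff <chi, chi> = 1, so this representation is irreducible.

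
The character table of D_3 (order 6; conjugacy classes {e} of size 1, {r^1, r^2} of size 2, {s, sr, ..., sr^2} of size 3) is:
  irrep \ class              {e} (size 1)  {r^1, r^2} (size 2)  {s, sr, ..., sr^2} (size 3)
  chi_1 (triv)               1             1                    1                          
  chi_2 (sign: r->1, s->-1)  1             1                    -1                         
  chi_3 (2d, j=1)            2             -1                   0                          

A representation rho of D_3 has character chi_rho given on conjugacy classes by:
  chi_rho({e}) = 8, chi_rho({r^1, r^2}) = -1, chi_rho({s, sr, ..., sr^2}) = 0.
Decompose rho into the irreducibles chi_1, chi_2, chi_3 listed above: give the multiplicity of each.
Multiplicities: chi_1: 1, chi_2: 1, chi_3: 3.

Details: Use <chi_rho, chi> = (1/|G|) sum_C |C| * chi_rho(C) * conj(chi(C)) with |G| = 6 for each irreducible chi in the table:
  <chi_rho, chi_1> = (1/6)[1*(8)*conj(1) + 2*(-1)*conj(1) + 3*(0)*conj(1)]
      = (1/6)[(8) + (-2) + (0)] = 6/6 = 1
  <chi_rho, chi_2> = (1/6)[1*(8)*conj(1) + 2*(-1)*conj(1) + 3*(0)*conj(-1)]
      = (1/6)[(8) + (-2) + (0)] = 6/6 = 1
  <chi_rho, chi_3> = (1/6)[1*(8)*conj(2) + 2*(-1)*conj(-1) + 3*(0)*conj(0)]
      = (1/6)[(16) + (2) + (0)] = 18/6 = 3
Dimension check: dim(rho) = sum (mult * dim) = 1*1 + 1*1 + 3*2 = 8 = chi_rho(e) = 8.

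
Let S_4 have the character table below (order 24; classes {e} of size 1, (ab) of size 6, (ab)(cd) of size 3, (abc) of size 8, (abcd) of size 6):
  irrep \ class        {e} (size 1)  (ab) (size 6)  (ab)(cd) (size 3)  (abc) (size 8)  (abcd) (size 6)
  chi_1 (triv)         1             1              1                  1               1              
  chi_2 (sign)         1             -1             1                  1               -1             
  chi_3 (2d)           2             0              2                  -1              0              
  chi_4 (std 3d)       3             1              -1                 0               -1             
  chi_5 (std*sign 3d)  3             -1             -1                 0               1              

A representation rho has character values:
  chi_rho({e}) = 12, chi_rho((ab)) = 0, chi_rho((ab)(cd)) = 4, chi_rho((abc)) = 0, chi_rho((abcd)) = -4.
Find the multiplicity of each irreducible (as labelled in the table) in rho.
Multiplicities: chi_1: 0, chi_2: 2, chi_3: 2, chi_4: 2, chi_5: 0.

Justification: Use <chi_rho, chi> = (1/|G|) sum_C |C| * chi_rho(C) * conj(chi(C)) with |G| = 24 for each irreducible chi in the table:
  <chi_rho, chi_1> = (1/24)[1*(12)*conj(1) + 6*(0)*conj(1) + 3*(4)*conj(1) + 8*(0)*conj(1) + 6*(-4)*conj(1)]
      = (1/24)[(12) + (0) + (12) + (0) + (-24)] = 0/24 = 0
  <chi_rho, chi_2> = (1/24)[1*(12)*conj(1) + 6*(0)*conj(-1) + 3*(4)*conj(1) + 8*(0)*conj(1) + 6*(-4)*conj(-1)]
      = (1/24)[(12) + (0) + (12) + (0) + (24)] = 48/24 = 2
  <chi_rho, chi_3> = (1/24)[1*(12)*conj(2) + 6*(0)*conj(0) + 3*(4)*conj(2) + 8*(0)*conj(-1) + 6*(-4)*conj(0)]
      = (1/24)[(24) + (0) + (24) + (0) + (0)] = 48/24 = 2
  <chi_rho, chi_4> = (1/24)[1*(12)*conj(3) + 6*(0)*conj(1) + 3*(4)*conj(-1) + 8*(0)*conj(0) + 6*(-4)*conj(-1)]
      = (1/24)[(36) + (0) + (-12) + (0) + (24)] = 48/24 = 2
  <chi_rho, chi_5> = (1/24)[1*(12)*conj(3) + 6*(0)*conj(-1) + 3*(4)*conj(-1) + 8*(0)*conj(0) + 6*(-4)*conj(1)]
      = (1/24)[(36) + (0) + (-12) + (0) + (-24)] = 0/24 = 0
Dimension check: dim(rho) = sum (mult * dim) = 0*1 + 2*1 + 2*2 + 2*3 + 0*3 = 12 = chi_rho(e) = 12.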